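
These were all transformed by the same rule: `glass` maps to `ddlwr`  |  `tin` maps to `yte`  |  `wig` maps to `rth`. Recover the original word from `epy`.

net

Two steps: reverse the string, then apply a Caesar shift of +11.
Reversing it on epy: shift back: e−11=t, p−11=e, y−11=n → ten; then reverse → net.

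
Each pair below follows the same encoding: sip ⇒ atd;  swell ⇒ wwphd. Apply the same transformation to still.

wwted

The output letters match the input read backwards, each shifted +11: sip reversed is pis. Read the word backwards and shift each letter +11.
On still: reverse → llits; then shift: l+11=w, l+11=w, i+11=t, t+11=e, s+11=d.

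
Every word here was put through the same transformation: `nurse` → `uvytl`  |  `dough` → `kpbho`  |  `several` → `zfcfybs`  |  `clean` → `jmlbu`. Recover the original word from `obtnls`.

hammer

Shifts by position in nurse: pos 0: n→u (+7), pos 1: u→v (+1), pos 2: r→y (+7), pos 3: s→t (+1) — repeating every 2. The shifts repeat in a cycle of length 2: positions 0,1,… shift by +7, +1, then the pattern repeats.
Decoding obtnls: o−7=h, b−1=a, t−7=m, n−1=m, l−7=e, s−1=r.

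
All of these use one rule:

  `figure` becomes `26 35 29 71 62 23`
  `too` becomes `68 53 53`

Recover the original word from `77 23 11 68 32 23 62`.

weather

f(#6)→26 and i(#9)→35: differences scale by 3, so n = 3·pos + 8. With a=1..z=26, the number is 3·pos + 8.
Undoing it on 77 23 11 68 32 23 62: 77→(77−8)÷3=23=w, 23→(23−8)÷3=5=e, 11→(11−8)÷3=1=a, 68→(68−8)÷3=20=t, 32→(32−8)÷3=8=h, 23→(23−8)÷3=5=e, 62→(62−8)÷3=18=r.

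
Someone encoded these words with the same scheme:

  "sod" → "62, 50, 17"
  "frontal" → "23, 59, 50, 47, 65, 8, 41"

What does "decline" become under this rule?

With a=1..z=26, the number is 3·pos + 5.
For decline: d=4→17, e=5→20, c=3→14, l=12→41, i=9→32, n=14→47, e=5→20.

17, 20, 14, 41, 32, 47, 20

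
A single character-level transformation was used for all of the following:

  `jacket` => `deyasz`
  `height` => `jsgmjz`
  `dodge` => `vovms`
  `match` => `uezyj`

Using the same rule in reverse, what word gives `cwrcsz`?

sunset

j(9)→d(3) and a(0)→e(4) fit y≡23x+4 (mod 26); the inverse of 23 mod 26 is 17. Treating letters as 0–25, the rule is x ↦ 23x + 4 (mod 26).
Reversing it on cwrcsz: c(2)→17·(2−4)≡18=s; w(22)→17·(22−4)≡20=u; r(17)→17·(17−4)≡13=n; c(2)→17·(2−4)≡18=s; s(18)→17·(18−4)≡4=e; z(25)→17·(25−4)≡19=t (all mod 26).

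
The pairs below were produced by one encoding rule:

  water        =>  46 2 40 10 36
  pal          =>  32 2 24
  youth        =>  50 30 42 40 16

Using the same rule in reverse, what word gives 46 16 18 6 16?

which

w(#23)→46 and a(#1)→2: differences scale by 2, so n = 2·pos + 0. The formula is n = 2×(alphabet index, a=1).
Decoding 46 16 18 6 16: 46→(46−0)÷2=23=w, 16→(16−0)÷2=8=h, 18→(18−0)÷2=9=i, 6→(6−0)÷2=3=c, 16→(16−0)÷2=8=h.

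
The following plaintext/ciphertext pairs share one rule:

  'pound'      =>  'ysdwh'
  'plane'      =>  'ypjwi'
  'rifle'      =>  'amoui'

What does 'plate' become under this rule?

The shifts repeat in a cycle of length 3: positions 0,1,… shift by +9, +4, +9, then the pattern repeats.
On plate: p+9=y, l+4=p, a+9=j, t+9=c, e+4=i.

ypjci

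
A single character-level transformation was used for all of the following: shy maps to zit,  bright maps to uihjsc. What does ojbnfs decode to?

The output letters match the input read backwards, each shifted +1: shy reversed is yhs. Two steps: reverse the string, then apply a Caesar shift of +1.
Decoding ojbnfs: shift back: o−1=n, j−1=i, b−1=a, n−1=m, f−1=e, s−1=r → niamer; then reverse → remain.

remain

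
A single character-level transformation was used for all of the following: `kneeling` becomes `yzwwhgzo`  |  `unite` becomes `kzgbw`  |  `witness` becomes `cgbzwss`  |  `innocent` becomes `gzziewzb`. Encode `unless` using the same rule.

k(10)→y(24) and n(13)→z(25) fit y≡9x+12 (mod 26); the inverse of 9 mod 26 is 3. This is an affine cipher: with a=0,…,z=25, each position x becomes (9x+12) mod 26.
For unless: u(20)→9·20+12≡10=k; n(13)→9·13+12≡25=z; l(11)→9·11+12≡7=h; e(4)→9·4+12≡22=w; s(18)→9·18+12≡18=s; s(18)→9·18+12≡18=s (all mod 26).

kzhwss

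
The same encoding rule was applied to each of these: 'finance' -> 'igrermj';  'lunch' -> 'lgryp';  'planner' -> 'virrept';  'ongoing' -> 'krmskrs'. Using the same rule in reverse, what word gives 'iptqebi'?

example

The output letters match the input read backwards, each shifted +4: finance reversed is ecnanif. Read the word backwards and shift each letter +4.
Reversing it on iptqebi: shift back: i−4=e, p−4=l, t−4=p, q−4=m, e−4=a, b−4=x, i−4=e → elpmaxe; then reverse → example.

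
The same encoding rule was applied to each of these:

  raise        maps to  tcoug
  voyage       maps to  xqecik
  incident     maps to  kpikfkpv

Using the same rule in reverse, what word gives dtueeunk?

It's a Vigenère-style cipher with numeric key [2,2,6]: position i shifts by key[i mod 3].
Decoding dtueeunk: d−2=b, t−2=r, u−6=o, e−2=c, e−2=c, u−6=o, n−2=l, k−2=i.

broccoli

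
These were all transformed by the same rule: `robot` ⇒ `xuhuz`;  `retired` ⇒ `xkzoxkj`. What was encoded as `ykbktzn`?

Compare letters: r→x is +6, o→u is +6, b→h is +6 — a constant shift. It's a constant shift of +6 (ROT6).
Undoing it on ykbktzn: y−6=s, k−6=e, b−6=v, k−6=e, t−6=n, z−6=t, n−6=h.

seventh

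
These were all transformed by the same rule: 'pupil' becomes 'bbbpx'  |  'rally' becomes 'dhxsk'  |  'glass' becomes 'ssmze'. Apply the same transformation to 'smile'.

etusq

Shifts by position in pupil: pos 0: p→b (+12), pos 1: u→b (+7), pos 2: p→b (+12), pos 3: i→p (+7) — repeating every 2. The shifts repeat in a cycle of length 2: positions 0,1,… shift by +12, +7, then the pattern repeats.
For smile: s+12=e, m+7=t, i+12=u, l+7=s, e+12=q.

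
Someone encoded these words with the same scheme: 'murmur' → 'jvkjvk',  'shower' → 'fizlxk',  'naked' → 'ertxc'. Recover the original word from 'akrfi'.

trash

m(12)→j(9) and u(20)→v(21) fit y≡21x+17 (mod 26); the inverse of 21 mod 26 is 5. This is an affine cipher: with a=0,…,z=25, each position x becomes (21x+17) mod 26.
Decoding akrfi: a(0)→5·(0−17)≡19=t; k(10)→5·(10−17)≡17=r; r(17)→5·(17−17)≡0=a; f(5)→5·(5−17)≡18=s; i(8)→5·(8−17)≡7=h (all mod 26).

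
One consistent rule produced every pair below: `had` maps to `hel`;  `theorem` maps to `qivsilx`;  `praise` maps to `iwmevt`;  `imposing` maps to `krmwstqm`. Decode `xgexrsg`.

contact

The output letters match the input read backwards, each shifted +4: had reversed is dah. The word is reversed, then every letter is shifted forward by 4.
Reversing it on xgexrsg: shift back: x−4=t, g−4=c, e−4=a, x−4=t, r−4=n, s−4=o, g−4=c → tcatnoc; then reverse → contact.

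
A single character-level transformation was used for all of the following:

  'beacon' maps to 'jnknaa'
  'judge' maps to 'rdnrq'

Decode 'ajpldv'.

Each letter shifts forward by (position + 8), i.e. 8, 9, 10, … — the shift grows by one for each successive letter.
Decoding ajpldv: a−8=s, j−9=a, p−10=f, l−11=a, d−12=r, v−13=i.

safari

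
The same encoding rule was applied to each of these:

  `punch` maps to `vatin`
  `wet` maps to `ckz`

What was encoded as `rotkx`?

liner

Compare letters: p→v is +6, u→a is +6, n→t is +6 — a constant shift. Every letter moves 6 places later in the alphabet, wrapping around z→a.
Reversing it on rotkx: r−6=l, o−6=i, t−6=n, k−6=e, x−6=r.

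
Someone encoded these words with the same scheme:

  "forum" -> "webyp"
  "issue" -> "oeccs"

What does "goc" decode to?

Two steps: reverse the string, then apply a Caesar shift of +10.
Reversing it on goc: shift back: g−10=w, o−10=e, c−10=s → wes; then reverse → sew.

sew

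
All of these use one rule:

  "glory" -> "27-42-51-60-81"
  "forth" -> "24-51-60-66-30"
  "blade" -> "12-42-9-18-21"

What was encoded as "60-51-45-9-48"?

g(#7)→27 and l(#12)→42: differences scale by 3, so n = 3·pos + 6. Each letter becomes 3×(its alphabet position, a=1..z=26) + 6.
Undoing it on 60-51-45-9-48: 60→(60−6)÷3=18=r, 51→(51−6)÷3=15=o, 45→(45−6)÷3=13=m, 9→(9−6)÷3=1=a, 48→(48−6)÷3=14=n.

roman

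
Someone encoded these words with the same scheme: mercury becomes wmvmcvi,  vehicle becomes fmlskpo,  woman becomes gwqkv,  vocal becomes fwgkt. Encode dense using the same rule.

Shifts by position in mercury: pos 0: m→w (+10), pos 1: e→m (+8), pos 2: r→v (+4), pos 3: c→m (+10), pos 4: u→c (+8), pos 5: r→v (+4) — repeating every 3. A repeating key of period 3 is used — shifts +10, +8, +4 over and over.
Applying it to dense: d+10=n, e+8=m, n+4=r, s+10=c, e+8=m.

nmrcm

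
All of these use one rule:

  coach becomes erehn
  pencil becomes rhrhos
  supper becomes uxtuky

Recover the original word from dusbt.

brown

In coach: c→e is +2, o→r is +3, a→e is +4, c→h is +5 — the shift increases by 1 each position. Letter i (0-indexed) is shifted by i+2, so successive shifts are 2, 3, 4, ….
Reversing it on dusbt: d−2=b, u−3=r, s−4=o, b−5=w, t−6=n.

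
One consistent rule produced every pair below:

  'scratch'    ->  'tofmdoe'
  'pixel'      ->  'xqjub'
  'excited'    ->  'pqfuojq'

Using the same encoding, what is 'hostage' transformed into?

qsmfeat

Read the word backwards and shift each letter +12.
On hostage: reverse → egatsoh; then shift: e+12=q, g+12=s, a+12=m, t+12=f, s+12=e, o+12=a, h+12=t.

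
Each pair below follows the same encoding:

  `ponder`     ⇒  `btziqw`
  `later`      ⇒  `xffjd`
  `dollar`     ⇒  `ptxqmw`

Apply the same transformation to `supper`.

ezbuqw

Shifts by position in ponder: pos 0: p→b (+12), pos 1: o→t (+5), pos 2: n→z (+12), pos 3: d→i (+5) — repeating every 2. It's a Vigenère-style cipher with numeric key [12,5]: position i shifts by key[i mod 2].
For supper: s+12=e, u+5=z, p+12=b, p+5=u, e+12=q, r+5=w.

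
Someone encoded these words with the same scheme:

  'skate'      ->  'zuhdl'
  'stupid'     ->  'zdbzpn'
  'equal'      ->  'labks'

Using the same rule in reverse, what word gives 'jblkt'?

cream

Shifts by position in skate: pos 0: s→z (+7), pos 1: k→u (+10), pos 2: a→h (+7), pos 3: t→d (+10) — repeating every 2. A repeating key of period 2 is used — shifts +7, +10 over and over.
Undoing it on jblkt: j−7=c, b−10=r, l−7=e, k−10=a, t−7=m.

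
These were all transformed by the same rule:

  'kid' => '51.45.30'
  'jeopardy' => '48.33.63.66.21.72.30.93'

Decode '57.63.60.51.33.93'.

k(#11)→51 and i(#9)→45: differences scale by 3, so n = 3·pos + 18. Each letter becomes 3×(its alphabet position, a=1..z=26) + 18.
Undoing it on 57.63.60.51.33.93: 57→(57−18)÷3=13=m, 63→(63−18)÷3=15=o, 60→(60−18)÷3=14=n, 51→(51−18)÷3=11=k, 33→(33−18)÷3=5=e, 93→(93−18)÷3=25=y.

monkey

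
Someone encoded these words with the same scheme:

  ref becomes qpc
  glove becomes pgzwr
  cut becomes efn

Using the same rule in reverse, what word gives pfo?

due

The output letters match the input read backwards, each shifted +11: ref reversed is fer. The word is reversed, then every letter is shifted forward by 11.
Decoding pfo: shift back: p−11=e, f−11=u, o−11=d → eud; then reverse → due.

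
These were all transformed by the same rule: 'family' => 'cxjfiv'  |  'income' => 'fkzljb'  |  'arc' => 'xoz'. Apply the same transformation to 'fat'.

Compare letters: f→c is +23, a→x is +23, m→j is +23 — a constant shift. It's a constant shift of +23 (ROT23).
Applying it to fat: f+23=c, a+23=x, t+23=q.

cxq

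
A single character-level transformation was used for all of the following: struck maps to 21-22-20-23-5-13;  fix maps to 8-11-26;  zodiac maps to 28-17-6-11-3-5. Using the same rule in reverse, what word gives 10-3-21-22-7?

haste

s is letter #19 and maps to 21: an offset of 2. The number is (letter's place in the alphabet, a=1) + 2.
Undoing it on 10-3-21-22-7: 10→(10−2)÷1=8=h, 3→(3−2)÷1=1=a, 21→(21−2)÷1=19=s, 22→(22−2)÷1=20=t, 7→(7−2)÷1=5=e.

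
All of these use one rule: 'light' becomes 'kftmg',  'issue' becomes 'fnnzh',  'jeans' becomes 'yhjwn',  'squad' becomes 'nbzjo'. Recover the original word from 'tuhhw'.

This is an affine cipher: with a=0,…,z=25, each position x becomes (19x+9) mod 26.
Reversing it on tuhhw: t(19)→11·(19−9)≡6=g; u(20)→11·(20−9)≡17=r; h(7)→11·(7−9)≡4=e; h(7)→11·(7−9)≡4=e; w(22)→11·(22−9)≡13=n (all mod 26).

green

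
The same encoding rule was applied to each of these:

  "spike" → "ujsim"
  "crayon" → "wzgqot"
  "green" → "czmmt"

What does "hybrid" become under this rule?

Treating letters as 0–25, the rule is x ↦ 21x + 6 (mod 26).
Applying it to hybrid: h(7)→21·7+6≡23=x; y(24)→21·24+6≡16=q; b(1)→21·1+6≡1=b; r(17)→21·17+6≡25=z; i(8)→21·8+6≡18=s; d(3)→21·3+6≡17=r (all mod 26).

xqbzsr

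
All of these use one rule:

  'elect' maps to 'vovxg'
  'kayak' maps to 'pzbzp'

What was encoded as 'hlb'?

Letters are reflected about the middle of the alphabet (position → 25−position): Atbash.
Decoding hlb: h↔s, l↔o, b↔y.

soy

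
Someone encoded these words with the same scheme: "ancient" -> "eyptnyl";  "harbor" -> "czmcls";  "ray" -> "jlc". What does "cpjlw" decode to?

layer

The output letters match the input read backwards, each shifted +11: ancient reversed is tneicna. Read the word backwards and shift each letter +11.
Decoding cpjlw: shift back: c−11=r, p−11=e, j−11=y, l−11=a, w−11=l → reyal; then reverse → layer.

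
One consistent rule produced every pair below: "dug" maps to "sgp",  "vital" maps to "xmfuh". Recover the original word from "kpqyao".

The output letters match the input read backwards, each shifted +12: dug reversed is gud. The word is reversed, then every letter is shifted forward by 12.
Undoing it on kpqyao: shift back: k−12=y, p−12=d, q−12=e, y−12=m, a−12=o, o−12=c → ydemoc; then reverse → comedy.

comedy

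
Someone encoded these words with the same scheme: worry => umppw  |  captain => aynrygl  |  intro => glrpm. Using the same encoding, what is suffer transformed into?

This is a Caesar cipher with shift 24.
Applying it to suffer: s+24=q, u+24=s, f+24=d, f+24=d, e+24=c, r+24=p.

qsddcp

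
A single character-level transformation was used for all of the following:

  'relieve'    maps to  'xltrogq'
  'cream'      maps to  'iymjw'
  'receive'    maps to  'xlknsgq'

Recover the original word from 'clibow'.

weasel

The shift increases by 1 at each position, starting from +6: 6, 7, 8, ….
Undoing it on clibow: c−6=w, l−7=e, i−8=a, b−9=s, o−10=e, w−11=l.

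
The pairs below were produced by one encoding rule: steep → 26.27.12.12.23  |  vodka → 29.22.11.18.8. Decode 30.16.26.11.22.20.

Each letter is replaced by its alphabet position (a=1..z=26) + 7.
Reversing it on 30.16.26.11.22.20: 30→(30−7)÷1=23=w, 16→(16−7)÷1=9=i, 26→(26−7)÷1=19=s, 11→(11−7)÷1=4=d, 22→(22−7)÷1=15=o, 20→(20−7)÷1=13=m.

wisdom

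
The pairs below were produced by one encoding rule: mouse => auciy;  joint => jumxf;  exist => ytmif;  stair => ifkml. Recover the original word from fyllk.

terra

m(12)→a(0) and o(14)→u(20) fit y≡23x+10 (mod 26); the inverse of 23 mod 26 is 17. Each letter's alphabet position (a=0..z=25) is mapped through 23·x+10 mod 26 — an affine cipher.
Reversing it on fyllk: f(5)→17·(5−10)≡19=t; y(24)→17·(24−10)≡4=e; l(11)→17·(11−10)≡17=r; l(11)→17·(11−10)≡17=r; k(10)→17·(10−10)≡0=a (all mod 26).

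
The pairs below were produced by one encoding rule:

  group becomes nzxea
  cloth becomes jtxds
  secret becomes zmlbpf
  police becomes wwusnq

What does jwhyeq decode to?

coyote

Each letter shifts forward by (position + 7), i.e. 7, 8, 9, … — the shift grows by one for each successive letter.
Undoing it on jwhyeq: j−7=c, w−8=o, h−9=y, y−10=o, e−11=t, q−12=e.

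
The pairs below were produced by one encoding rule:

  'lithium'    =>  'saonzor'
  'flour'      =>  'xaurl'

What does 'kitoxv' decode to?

prince

The output letters match the input read backwards, each shifted +6: lithium reversed is muihtil. Two steps: reverse the string, then apply a Caesar shift of +6.
Decoding kitoxv: shift back: k−6=e, i−6=c, t−6=n, o−6=i, x−6=r, v−6=p → ecnirp; then reverse → prince.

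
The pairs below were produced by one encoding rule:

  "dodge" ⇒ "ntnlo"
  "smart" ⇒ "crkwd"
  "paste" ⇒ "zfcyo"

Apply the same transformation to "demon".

njwtx

It's a Vigenère-style cipher with numeric key [10,5]: position i shifts by key[i mod 2].
Applying it to demon: d+10=n, e+5=j, m+10=w, o+5=t, n+10=x.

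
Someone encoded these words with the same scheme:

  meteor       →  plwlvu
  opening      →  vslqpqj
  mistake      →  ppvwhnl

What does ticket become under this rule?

wpfnlw

The shift depends on letter class: consonant m→p is +3, but vowel e→l is +7. The rule splits by letter class: vowels +7, consonants +3.
On ticket: t(cons)+3=w, i(vowel)+7=p, c(cons)+3=f, k(cons)+3=n, e(vowel)+7=l, t(cons)+3=w.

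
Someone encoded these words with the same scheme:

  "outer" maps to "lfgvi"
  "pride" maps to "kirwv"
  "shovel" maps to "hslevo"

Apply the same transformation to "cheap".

xsvzk

Letters are reflected about the middle of the alphabet (position → 25−position): Atbash.
Applying it to cheap: c↔x, h↔s, e↔v, a↔z, p↔k.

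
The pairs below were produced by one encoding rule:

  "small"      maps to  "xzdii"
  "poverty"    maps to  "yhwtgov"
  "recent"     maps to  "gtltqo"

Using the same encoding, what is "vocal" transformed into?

s(18)→x(23) and m(12)→z(25) fit y≡17x+3 (mod 26); the inverse of 17 mod 26 is 23. This is an affine cipher: with a=0,…,z=25, each position x becomes (17x+3) mod 26.
On vocal: v(21)→17·21+3≡22=w; o(14)→17·14+3≡7=h; c(2)→17·2+3≡11=l; a(0)→17·0+3≡3=d; l(11)→17·11+3≡8=i (all mod 26).

whldi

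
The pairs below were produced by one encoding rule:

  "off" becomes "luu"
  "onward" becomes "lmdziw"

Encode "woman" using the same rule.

dlnzm

Each pair mirrors across the alphabet (o↔l, f↔u, f↔u): positions sum to 25. Each letter is replaced by its mirror in the alphabet: a↔z, b↔y, c↔x, and so on (the Atbash cipher).
For woman: w↔d, o↔l, m↔n, a↔z, n↔m.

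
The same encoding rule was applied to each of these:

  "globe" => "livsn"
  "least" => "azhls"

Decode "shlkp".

The output letters match the input read backwards, each shifted +7: globe reversed is ebolg. The word is reversed, then every letter is shifted forward by 7.
Decoding shlkp: shift back: s−7=l, h−7=a, l−7=e, k−7=d, p−7=i → laedi; then reverse → ideal.

ideal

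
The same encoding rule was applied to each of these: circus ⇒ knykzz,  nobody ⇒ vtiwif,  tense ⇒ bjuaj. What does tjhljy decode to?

Shifts by position in circus: pos 0: c→k (+8), pos 1: i→n (+5), pos 2: r→y (+7), pos 3: c→k (+8), pos 4: u→z (+5), pos 5: s→z (+7) — repeating every 3. It's a Vigenère-style cipher with numeric key [8,5,7]: position i shifts by key[i mod 3].
Undoing it on tjhljy: t−8=l, j−5=e, h−7=a, l−8=d, j−5=e, y−7=r.

leader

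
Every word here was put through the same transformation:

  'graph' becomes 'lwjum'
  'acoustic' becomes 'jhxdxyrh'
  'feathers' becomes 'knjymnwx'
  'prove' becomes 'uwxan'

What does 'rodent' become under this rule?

The shift depends on letter class: consonant g→l is +5, but vowel a→j is +9. Two shifts are in play — +9 for a/e/i/o/u, +5 for every other letter.
On rodent: r(cons)+5=w, o(vowel)+9=x, d(cons)+5=i, e(vowel)+9=n, n(cons)+5=s, t(cons)+5=y.

wxinsy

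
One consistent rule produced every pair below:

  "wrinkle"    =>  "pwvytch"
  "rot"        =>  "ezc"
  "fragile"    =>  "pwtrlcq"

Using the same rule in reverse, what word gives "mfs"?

hub

The output letters match the input read backwards, each shifted +11: wrinkle reversed is elknirw. Read the word backwards and shift each letter +11.
Reversing it on mfs: shift back: m−11=b, f−11=u, s−11=h → buh; then reverse → hub.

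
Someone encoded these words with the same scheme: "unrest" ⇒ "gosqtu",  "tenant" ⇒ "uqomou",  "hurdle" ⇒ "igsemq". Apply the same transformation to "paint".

qmuou

The shift depends on letter class: consonant n→o is +1, but vowel u→g is +12. The rule splits by letter class: vowels +12, consonants +1.
On paint: p(cons)+1=q, a(vowel)+12=m, i(vowel)+12=u, n(cons)+1=o, t(cons)+1=u.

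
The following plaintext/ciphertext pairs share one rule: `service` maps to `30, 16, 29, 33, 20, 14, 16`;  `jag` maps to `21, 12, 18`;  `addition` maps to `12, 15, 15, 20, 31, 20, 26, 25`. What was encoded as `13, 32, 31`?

s is letter #19 and maps to 30: an offset of 11. Letters become their 1-based position plus 11 (so a→12, b→13, …).
Reversing it on 13, 32, 31: 13→(13−11)÷1=2=b, 32→(32−11)÷1=21=u, 31→(31−11)÷1=20=t.

but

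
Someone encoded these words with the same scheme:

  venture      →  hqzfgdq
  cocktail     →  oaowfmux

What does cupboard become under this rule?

ogbnamdp

It's a constant shift of +12 (ROT12).
Applying it to cupboard: c+12=o, u+12=g, p+12=b, b+12=n, o+12=a, a+12=m, r+12=d, d+12=p.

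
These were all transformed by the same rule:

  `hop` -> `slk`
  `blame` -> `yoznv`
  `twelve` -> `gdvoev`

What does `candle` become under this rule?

xzmwov

Each pair mirrors across the alphabet (h↔s, o↔l, p↔k): positions sum to 25. Each letter is replaced by its mirror in the alphabet: a↔z, b↔y, c↔x, and so on (the Atbash cipher).
For candle: c↔x, a↔z, n↔m, d↔w, l↔o, e↔v.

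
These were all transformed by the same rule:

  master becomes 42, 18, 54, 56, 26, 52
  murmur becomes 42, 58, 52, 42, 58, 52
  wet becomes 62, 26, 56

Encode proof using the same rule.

m(#13)→42 and a(#1)→18: differences scale by 2, so n = 2·pos + 16. With a=1..z=26, the number is 2·pos + 16.
Applying it to proof: p=16→48, r=18→52, o=15→46, o=15→46, f=6→28.

48, 52, 46, 46, 28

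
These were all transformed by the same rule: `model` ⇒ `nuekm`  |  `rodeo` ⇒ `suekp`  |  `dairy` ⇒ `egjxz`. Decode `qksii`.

perch

Shifts by position in model: pos 0: m→n (+1), pos 1: o→u (+6), pos 2: d→e (+1), pos 3: e→k (+6) — repeating every 2. It's a Vigenère-style cipher with numeric key [1,6]: position i shifts by key[i mod 2].
Reversing it on qksii: q−1=p, k−6=e, s−1=r, i−6=c, i−1=h.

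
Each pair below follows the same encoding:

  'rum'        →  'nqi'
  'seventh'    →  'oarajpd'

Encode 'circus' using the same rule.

yenyqo

Compare letters: r→n is +22, u→q is +22, m→i is +22 — a constant shift. Every letter moves 22 places later in the alphabet, wrapping around z→a.
For circus: c+22=y, i+22=e, r+22=n, c+22=y, u+22=q, s+22=o.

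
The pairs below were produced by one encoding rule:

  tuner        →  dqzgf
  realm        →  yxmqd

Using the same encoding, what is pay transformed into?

kmb

The output letters match the input read backwards, each shifted +12: tuner reversed is renut. Read the word backwards and shift each letter +12.
Applying it to pay: reverse → yap; then shift: y+12=k, a+12=m, p+12=b.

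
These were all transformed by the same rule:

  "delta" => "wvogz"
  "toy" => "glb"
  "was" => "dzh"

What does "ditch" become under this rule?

wrgxs

Each pair mirrors across the alphabet (d↔w, e↔v, l↔o): positions sum to 25. Each letter is replaced by its mirror in the alphabet: a↔z, b↔y, c↔x, and so on (the Atbash cipher).
For ditch: d↔w, i↔r, t↔g, c↔x, h↔s.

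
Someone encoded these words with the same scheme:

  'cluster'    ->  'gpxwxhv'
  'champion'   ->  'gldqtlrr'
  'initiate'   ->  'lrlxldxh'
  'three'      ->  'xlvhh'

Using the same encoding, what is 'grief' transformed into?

The shift depends on letter class: consonant c→g is +4, but vowel u→x is +3. The rule splits by letter class: vowels +3, consonants +4.
On grief: g(cons)+4=k, r(cons)+4=v, i(vowel)+3=l, e(vowel)+3=h, f(cons)+4=j.

kvlhj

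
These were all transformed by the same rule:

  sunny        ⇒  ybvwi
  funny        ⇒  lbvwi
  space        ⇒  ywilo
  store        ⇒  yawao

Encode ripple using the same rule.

xpxyvp

In sunny: s→y is +6, u→b is +7, n→v is +8, n→w is +9 — the shift increases by 1 each position. Letter i (0-indexed) is shifted by i+6, so successive shifts are 6, 7, 8, ….
On ripple: r+6=x, i+7=p, p+8=x, p+9=y, l+10=v, e+11=p.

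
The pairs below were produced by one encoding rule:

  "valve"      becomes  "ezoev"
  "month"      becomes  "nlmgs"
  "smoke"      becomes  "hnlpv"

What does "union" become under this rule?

fmrlm

Each pair mirrors across the alphabet (v↔e, a↔z, l↔o): positions sum to 25. Each letter is replaced by its mirror in the alphabet: a↔z, b↔y, c↔x, and so on (the Atbash cipher).
Applying it to union: u↔f, n↔m, i↔r, o↔l, n↔m.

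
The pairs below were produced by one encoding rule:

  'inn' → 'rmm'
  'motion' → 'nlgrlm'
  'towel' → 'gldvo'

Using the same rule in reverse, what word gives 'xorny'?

climb

Each pair mirrors across the alphabet (i↔r, n↔m, n↔m): positions sum to 25. Each letter is replaced by its mirror in the alphabet: a↔z, b↔y, c↔x, and so on (the Atbash cipher).
Decoding xorny: x↔c, o↔l, r↔i, n↔m, y↔b.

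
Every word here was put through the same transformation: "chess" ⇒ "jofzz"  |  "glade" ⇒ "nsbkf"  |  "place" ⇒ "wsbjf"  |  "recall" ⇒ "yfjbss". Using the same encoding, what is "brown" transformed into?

The shift depends on letter class: consonant c→j is +7, but vowel e→f is +1. The rule splits by letter class: vowels +1, consonants +7.
On brown: b(cons)+7=i, r(cons)+7=y, o(vowel)+1=p, w(cons)+7=d, n(cons)+7=u.

iypdu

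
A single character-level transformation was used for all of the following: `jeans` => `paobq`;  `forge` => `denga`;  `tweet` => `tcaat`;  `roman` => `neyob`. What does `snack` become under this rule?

qbous

j(9)→p(15) and e(4)→a(0) fit y≡3x+14 (mod 26); the inverse of 3 mod 26 is 9. Each letter's alphabet position (a=0..z=25) is mapped through 3·x+14 mod 26 — an affine cipher.
On snack: s(18)→3·18+14≡16=q; n(13)→3·13+14≡1=b; a(0)→3·0+14≡14=o; c(2)→3·2+14≡20=u; k(10)→3·10+14≡18=s (all mod 26).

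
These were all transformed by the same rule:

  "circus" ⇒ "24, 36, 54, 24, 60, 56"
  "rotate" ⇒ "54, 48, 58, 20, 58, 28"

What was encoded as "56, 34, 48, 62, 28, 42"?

c(#3)→24 and i(#9)→36: differences scale by 2, so n = 2·pos + 18. With a=1..z=26, the number is 2·pos + 18.
Decoding 56, 34, 48, 62, 28, 42: 56→(56−18)÷2=19=s, 34→(34−18)÷2=8=h, 48→(48−18)÷2=15=o, 62→(62−18)÷2=22=v, 28→(28−18)÷2=5=e, 42→(42−18)÷2=12=l.

shovel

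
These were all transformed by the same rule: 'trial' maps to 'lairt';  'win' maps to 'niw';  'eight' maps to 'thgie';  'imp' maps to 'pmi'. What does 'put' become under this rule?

It's just the letters in reverse order.
On put: reverse → tup.

tup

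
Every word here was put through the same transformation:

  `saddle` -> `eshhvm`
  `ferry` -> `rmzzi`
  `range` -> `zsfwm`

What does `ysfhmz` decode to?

s(18)→e(4) and a(0)→s(18) fit y≡5x+18 (mod 26); the inverse of 5 mod 26 is 21. This is an affine cipher: with a=0,…,z=25, each position x becomes (5x+18) mod 26.
Undoing it on ysfhmz: y(24)→21·(24−18)≡22=w; s(18)→21·(18−18)≡0=a; f(5)→21·(5−18)≡13=n; h(7)→21·(7−18)≡3=d; m(12)→21·(12−18)≡4=e; z(25)→21·(25−18)≡17=r (all mod 26).

wander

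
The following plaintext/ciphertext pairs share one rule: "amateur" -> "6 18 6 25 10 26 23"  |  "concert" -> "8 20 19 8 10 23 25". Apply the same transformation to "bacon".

a is letter #1 and maps to 6: an offset of 5. Letters become their 1-based position plus 5 (so a→6, b→7, …).
Applying it to bacon: b=2→7, a=1→6, c=3→8, o=15→20, n=14→19.

7 6 8 20 19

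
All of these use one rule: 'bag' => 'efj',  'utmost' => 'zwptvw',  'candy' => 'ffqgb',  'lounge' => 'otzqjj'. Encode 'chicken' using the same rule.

fknfnjq

The shift depends on letter class: consonant b→e is +3, but vowel a→f is +5. The rule splits by letter class: vowels +5, consonants +3.
On chicken: c(cons)+3=f, h(cons)+3=k, i(vowel)+5=n, c(cons)+3=f, k(cons)+3=n, e(vowel)+5=j, n(cons)+3=q.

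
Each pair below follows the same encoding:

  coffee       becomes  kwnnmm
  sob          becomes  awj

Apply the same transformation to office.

wnnqkm

Compare letters: c→k is +8, o→w is +8, f→n is +8 — a constant shift. Each letter is shifted forward by 8 in the alphabet (a Caesar shift of +8).
Applying it to office: o+8=w, f+8=n, f+8=n, i+8=q, c+8=k, e+8=m.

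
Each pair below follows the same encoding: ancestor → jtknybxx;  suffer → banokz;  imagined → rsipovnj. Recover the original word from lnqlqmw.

chicken

Shifts by position in ancestor: pos 0: a→j (+9), pos 1: n→t (+6), pos 2: c→k (+8), pos 3: e→n (+9), pos 4: s→y (+6), pos 5: t→b (+8) — repeating every 3. A repeating key of period 3 is used — shifts +9, +6, +8 over and over.
Reversing it on lnqlqmw: l−9=c, n−6=h, q−8=i, l−9=c, q−6=k, m−8=e, w−9=n.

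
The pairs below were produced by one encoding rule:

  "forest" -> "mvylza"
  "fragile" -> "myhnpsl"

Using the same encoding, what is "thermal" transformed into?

This is a Caesar cipher with shift 7.
On thermal: t+7=a, h+7=o, e+7=l, r+7=y, m+7=t, a+7=h, l+7=s.

aolyths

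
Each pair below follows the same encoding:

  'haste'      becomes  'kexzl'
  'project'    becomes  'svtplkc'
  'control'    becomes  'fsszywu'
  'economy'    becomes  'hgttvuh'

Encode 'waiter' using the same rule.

In haste: h→k is +3, a→e is +4, s→x is +5, t→z is +6 — the shift increases by 1 each position. The shift increases by 1 at each position, starting from +3: 3, 4, 5, ….
For waiter: w+3=z, a+4=e, i+5=n, t+6=z, e+7=l, r+8=z.

zenzlz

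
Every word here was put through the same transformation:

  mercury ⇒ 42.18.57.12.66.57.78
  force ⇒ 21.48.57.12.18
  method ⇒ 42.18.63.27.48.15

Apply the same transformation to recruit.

m(#13)→42 and e(#5)→18: differences scale by 3, so n = 3·pos + 3. The formula is n = 3×(alphabet index, a=1) + 3.
Applying it to recruit: r=18→57, e=5→18, c=3→12, r=18→57, u=21→66, i=9→30, t=20→63.

57.18.12.57.66.30.63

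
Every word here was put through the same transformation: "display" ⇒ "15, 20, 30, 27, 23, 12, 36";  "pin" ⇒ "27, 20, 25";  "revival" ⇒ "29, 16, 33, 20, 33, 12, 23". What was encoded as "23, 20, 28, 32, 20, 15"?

liquid

The number is (letter's place in the alphabet, a=1) + 11.
Undoing it on 23, 20, 28, 32, 20, 15: 23→(23−11)÷1=12=l, 20→(20−11)÷1=9=i, 28→(28−11)÷1=17=q, 32→(32−11)÷1=21=u, 20→(20−11)÷1=9=i, 15→(15−11)÷1=4=d.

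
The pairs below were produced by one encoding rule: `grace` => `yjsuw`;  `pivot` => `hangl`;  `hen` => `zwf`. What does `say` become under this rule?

Compare letters: g→y is +18, r→j is +18, a→s is +18 — a constant shift. Each letter is shifted forward by 18 in the alphabet (a Caesar shift of +18).
For say: s+18=k, a+18=s, y+18=q.

ksq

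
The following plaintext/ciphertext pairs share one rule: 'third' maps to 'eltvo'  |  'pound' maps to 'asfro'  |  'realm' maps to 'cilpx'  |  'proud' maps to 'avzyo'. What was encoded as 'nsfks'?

cough

Shifts by position in third: pos 0: t→e (+11), pos 1: h→l (+4), pos 2: i→t (+11), pos 3: r→v (+4) — repeating every 2. The shifts repeat in a cycle of length 2: positions 0,1,… shift by +11, +4, then the pattern repeats.
Undoing it on nsfks: n−11=c, s−4=o, f−11=u, k−4=g, s−11=h.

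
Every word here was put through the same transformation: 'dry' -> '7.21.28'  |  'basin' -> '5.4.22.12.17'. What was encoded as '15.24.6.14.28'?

lucky

d is letter #4 and maps to 7: an offset of 3. Letters become their 1-based position plus 3 (so a→4, b→5, …).
Decoding 15.24.6.14.28: 15→(15−3)÷1=12=l, 24→(24−3)÷1=21=u, 6→(6−3)÷1=3=c, 14→(14−3)÷1=11=k, 28→(28−3)÷1=25=y.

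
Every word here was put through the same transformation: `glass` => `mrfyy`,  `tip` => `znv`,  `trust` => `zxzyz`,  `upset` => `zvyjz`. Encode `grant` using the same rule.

The shift depends on letter class: consonant g→m is +6, but vowel a→f is +5. Two shifts are in play — +5 for a/e/i/o/u, +6 for every other letter.
Applying it to grant: g(cons)+6=m, r(cons)+6=x, a(vowel)+5=f, n(cons)+6=t, t(cons)+6=z.

mxftz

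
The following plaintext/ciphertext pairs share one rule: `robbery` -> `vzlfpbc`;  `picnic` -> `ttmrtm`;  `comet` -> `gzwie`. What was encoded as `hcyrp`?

drone

Shifts by position in robbery: pos 0: r→v (+4), pos 1: o→z (+11), pos 2: b→l (+10), pos 3: b→f (+4), pos 4: e→p (+11), pos 5: r→b (+10) — repeating every 3. The shifts repeat in a cycle of length 3: positions 0,1,… shift by +4, +11, +10, then the pattern repeats.
Reversing it on hcyrp: h−4=d, c−11=r, y−10=o, r−4=n, p−11=e.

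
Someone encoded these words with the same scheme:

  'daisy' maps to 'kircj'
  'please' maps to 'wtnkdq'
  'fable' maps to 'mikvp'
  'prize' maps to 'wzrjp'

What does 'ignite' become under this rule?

powseq

The shift increases by 1 at each position, starting from +7: 7, 8, 9, ….
For ignite: i+7=p, g+8=o, n+9=w, i+10=s, t+11=e, e+12=q.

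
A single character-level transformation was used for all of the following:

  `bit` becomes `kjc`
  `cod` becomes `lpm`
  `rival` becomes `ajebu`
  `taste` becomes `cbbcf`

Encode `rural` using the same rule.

avabu

The shift depends on letter class: consonant b→k is +9, but vowel i→j is +1. Vowels shift forward by 1 and consonants shift forward by 9.
For rural: r(cons)+9=a, u(vowel)+1=v, r(cons)+9=a, a(vowel)+1=b, l(cons)+9=u.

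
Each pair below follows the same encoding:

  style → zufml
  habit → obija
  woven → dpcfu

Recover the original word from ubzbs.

nasal

Shifts by position in style: pos 0: s→z (+7), pos 1: t→u (+1), pos 2: y→f (+7), pos 3: l→m (+1) — repeating every 2. It's a Vigenère-style cipher with numeric key [7,1]: position i shifts by key[i mod 2].
Reversing it on ubzbs: u−7=n, b−1=a, z−7=s, b−1=a, s−7=l.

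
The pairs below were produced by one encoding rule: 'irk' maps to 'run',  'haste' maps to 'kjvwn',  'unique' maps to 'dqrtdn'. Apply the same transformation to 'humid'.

The shift depends on letter class: consonant r→u is +3, but vowel i→r is +9. Vowels shift forward by 9 and consonants shift forward by 3.
For humid: h(cons)+3=k, u(vowel)+9=d, m(cons)+3=p, i(vowel)+9=r, d(cons)+3=g.

kdprg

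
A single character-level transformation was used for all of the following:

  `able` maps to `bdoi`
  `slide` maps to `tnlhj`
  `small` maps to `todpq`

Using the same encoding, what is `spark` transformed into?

trdvp

In able: a→b is +1, b→d is +2, l→o is +3, e→i is +4 — the shift increases by 1 each position. Each letter shifts forward by (position + 1), i.e. 1, 2, 3, … — the shift grows by one for each successive letter.
For spark: s+1=t, p+2=r, a+3=d, r+4=v, k+5=p.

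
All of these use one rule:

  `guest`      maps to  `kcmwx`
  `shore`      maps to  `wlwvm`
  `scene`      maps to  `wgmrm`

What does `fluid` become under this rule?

The shift depends on letter class: consonant g→k is +4, but vowel u→c is +8. Two shifts are in play — +8 for a/e/i/o/u, +4 for every other letter.
On fluid: f(cons)+4=j, l(cons)+4=p, u(vowel)+8=c, i(vowel)+8=q, d(cons)+4=h.

jpcqh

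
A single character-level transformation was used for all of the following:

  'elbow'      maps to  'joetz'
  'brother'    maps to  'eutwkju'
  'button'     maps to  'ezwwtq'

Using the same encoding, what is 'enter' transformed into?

The shift depends on letter class: consonant l→o is +3, but vowel e→j is +5. The rule splits by letter class: vowels +5, consonants +3.
Applying it to enter: e(vowel)+5=j, n(cons)+3=q, t(cons)+3=w, e(vowel)+5=j, r(cons)+3=u.

jqwju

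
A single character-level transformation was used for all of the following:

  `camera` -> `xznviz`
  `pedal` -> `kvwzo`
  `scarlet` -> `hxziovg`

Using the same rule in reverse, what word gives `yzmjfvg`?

banquet

Each pair mirrors across the alphabet (c↔x, a↔z, m↔n): positions sum to 25. Each letter is replaced by its mirror in the alphabet: a↔z, b↔y, c↔x, and so on (the Atbash cipher).
Decoding yzmjfvg: y↔b, z↔a, m↔n, j↔q, f↔u, v↔e, g↔t.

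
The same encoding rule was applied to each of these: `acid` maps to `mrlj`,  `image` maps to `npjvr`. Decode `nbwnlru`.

license

The output letters match the input read backwards, each shifted +9: acid reversed is dica. Read the word backwards and shift each letter +9.
Undoing it on nbwnlru: shift back: n−9=e, b−9=s, w−9=n, n−9=e, l−9=c, r−9=i, u−9=l → esnecil; then reverse → license.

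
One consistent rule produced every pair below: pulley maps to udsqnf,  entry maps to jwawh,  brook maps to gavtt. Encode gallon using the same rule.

ljsqxu

Shifts by position in pulley: pos 0: p→u (+5), pos 1: u→d (+9), pos 2: l→s (+7), pos 3: l→q (+5), pos 4: e→n (+9), pos 5: y→f (+7) — repeating every 3. A repeating key of period 3 is used — shifts +5, +9, +7 over and over.
On gallon: g+5=l, a+9=j, l+7=s, l+5=q, o+9=x, n+7=u.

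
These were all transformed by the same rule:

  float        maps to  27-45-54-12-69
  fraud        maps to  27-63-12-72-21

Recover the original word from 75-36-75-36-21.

f(#6)→27 and l(#12)→45: differences scale by 3, so n = 3·pos + 9. The formula is n = 3×(alphabet index, a=1) + 9.
Undoing it on 75-36-75-36-21: 75→(75−9)÷3=22=v, 36→(36−9)÷3=9=i, 75→(75−9)÷3=22=v, 36→(36−9)÷3=9=i, 21→(21−9)÷3=4=d.

vivid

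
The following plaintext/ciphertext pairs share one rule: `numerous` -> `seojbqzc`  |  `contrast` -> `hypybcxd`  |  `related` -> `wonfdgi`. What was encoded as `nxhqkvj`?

inflate

A repeating key of period 3 is used — shifts +5, +10, +2 over and over.
Decoding nxhqkvj: n−5=i, x−10=n, h−2=f, q−5=l, k−10=a, v−2=t, j−5=e.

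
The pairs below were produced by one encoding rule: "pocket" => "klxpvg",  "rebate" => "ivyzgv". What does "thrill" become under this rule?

Each pair mirrors across the alphabet (p↔k, o↔l, c↔x): positions sum to 25. Each letter is replaced by its mirror in the alphabet: a↔z, b↔y, c↔x, and so on (the Atbash cipher).
For thrill: t↔g, h↔s, r↔i, i↔r, l↔o, l↔o.

gsiroo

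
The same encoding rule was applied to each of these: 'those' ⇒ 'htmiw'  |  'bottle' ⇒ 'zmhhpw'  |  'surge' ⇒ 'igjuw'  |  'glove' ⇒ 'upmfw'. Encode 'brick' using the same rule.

zjsyq

t(19)→h(7) and h(7)→t(19) fit y≡25x+0 (mod 26); the inverse of 25 mod 26 is 25. This is an affine cipher: with a=0,…,z=25, each position x becomes (25x+0) mod 26.
On brick: b(1)→25·1+0≡25=z; r(17)→25·17+0≡9=j; i(8)→25·8+0≡18=s; c(2)→25·2+0≡24=y; k(10)→25·10+0≡16=q (all mod 26).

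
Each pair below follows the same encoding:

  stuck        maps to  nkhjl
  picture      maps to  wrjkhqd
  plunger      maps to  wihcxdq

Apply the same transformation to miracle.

s(18)→n(13) and t(19)→k(10) fit y≡23x+15 (mod 26); the inverse of 23 mod 26 is 17. This is an affine cipher: with a=0,…,z=25, each position x becomes (23x+15) mod 26.
For miracle: m(12)→23·12+15≡5=f; i(8)→23·8+15≡17=r; r(17)→23·17+15≡16=q; a(0)→23·0+15≡15=p; c(2)→23·2+15≡9=j; l(11)→23·11+15≡8=i; e(4)→23·4+15≡3=d (all mod 26).

frqpjid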